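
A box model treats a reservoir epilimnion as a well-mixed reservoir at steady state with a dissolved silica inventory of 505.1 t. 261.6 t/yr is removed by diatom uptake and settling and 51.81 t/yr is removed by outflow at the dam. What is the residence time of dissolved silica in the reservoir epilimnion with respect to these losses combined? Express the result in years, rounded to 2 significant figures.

Total removal = 261.6 + 51.81 = 313.41 t/yr.
τ = M / ΣF_out = 505.1 / 313.41 = 1.612 yr.

1.6 yr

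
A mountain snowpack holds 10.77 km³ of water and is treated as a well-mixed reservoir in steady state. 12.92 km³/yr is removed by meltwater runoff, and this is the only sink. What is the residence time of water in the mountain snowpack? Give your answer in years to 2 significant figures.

τ = M / F = 10.77 / 12.92 = 0.8336 yr.

0.83 yr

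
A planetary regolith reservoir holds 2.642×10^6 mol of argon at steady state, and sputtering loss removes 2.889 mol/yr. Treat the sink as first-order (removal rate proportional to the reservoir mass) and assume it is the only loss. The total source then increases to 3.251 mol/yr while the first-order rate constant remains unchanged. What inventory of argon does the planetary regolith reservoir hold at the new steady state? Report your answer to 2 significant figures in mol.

Rate constant k = F/M = 2.889 / 2.642×10^6 = 1.093×10^-6 yr⁻¹.
At the new steady state, source = k·M_new ⇒ M_new = 3.251 / 1.093×10^-6 = 2.973×10^6 mol.
(Equivalently M_new = M × F_new/F_old = 2.642×10^6 × 3.251/2.889.)

3.0×10^6 mol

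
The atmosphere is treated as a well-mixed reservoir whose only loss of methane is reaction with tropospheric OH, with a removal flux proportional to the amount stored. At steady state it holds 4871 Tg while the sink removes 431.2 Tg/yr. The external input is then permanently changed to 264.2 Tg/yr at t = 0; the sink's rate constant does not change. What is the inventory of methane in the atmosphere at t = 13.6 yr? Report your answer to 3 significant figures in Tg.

3550 Tg

Residence time τ = M₀/F₀ = 11.30 yr. The eventual steady state is M_∞ = M₀·(F₁/F₀) = 4871 × 264.2/431.2 = 2984.5 Tg.
The anomaly ΔM(t) = M(t) − M_∞ decays as ΔM₀·e^(−t/τ) with ΔM₀ = 4871 − 2984.5 = 1886 Tg.
At t = 13.6 yr, e^(−t/τ) = e^(−1.204) = 0.3000, so ΔM = 566.0 Tg and M = 2984.5 + 566.0 = 3550.5 Tg.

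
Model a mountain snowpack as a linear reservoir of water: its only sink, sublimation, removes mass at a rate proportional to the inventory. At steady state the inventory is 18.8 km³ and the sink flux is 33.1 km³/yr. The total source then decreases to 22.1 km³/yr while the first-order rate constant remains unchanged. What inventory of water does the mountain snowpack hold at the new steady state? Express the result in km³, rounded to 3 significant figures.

12.6 km³

Rate constant k = F/M = 33.1 / 18.8 = 1.761 yr⁻¹.
At the new steady state, source = k·M_new ⇒ M_new = 22.1 / 1.761 = 12.55 km³.
(Equivalently M_new = M × F_new/F_old = 18.8 × 22.1/33.1.)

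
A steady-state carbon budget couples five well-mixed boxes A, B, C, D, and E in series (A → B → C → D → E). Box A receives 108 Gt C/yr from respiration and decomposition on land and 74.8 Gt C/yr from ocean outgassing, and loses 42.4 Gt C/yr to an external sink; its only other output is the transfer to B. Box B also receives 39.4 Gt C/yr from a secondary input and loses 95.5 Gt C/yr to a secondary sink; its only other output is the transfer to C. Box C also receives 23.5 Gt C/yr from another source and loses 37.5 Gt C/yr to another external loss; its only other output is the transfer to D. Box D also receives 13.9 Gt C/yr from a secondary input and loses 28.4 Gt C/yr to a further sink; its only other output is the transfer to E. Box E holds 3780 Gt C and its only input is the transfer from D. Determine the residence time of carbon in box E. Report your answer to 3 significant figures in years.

Box A: F(A→B) = (108 + 74.8) − 42.4 = 140.40 Gt C/yr.
Box B: F(B→C) = (140.40 + 39.4) − 95.5 = 84.300 Gt C/yr.
Box C: F(C→D) = (84.300 + 23.5) − 37.5 = 70.300 Gt C/yr.
Box D: F(D→E) = (70.300 + 13.9) − 28.4 = 55.800 Gt C/yr.
Box E throughput = its input = 55.800 Gt C/yr; τ = 3780 / 55.800 = 67.74 yr.

67.7 yr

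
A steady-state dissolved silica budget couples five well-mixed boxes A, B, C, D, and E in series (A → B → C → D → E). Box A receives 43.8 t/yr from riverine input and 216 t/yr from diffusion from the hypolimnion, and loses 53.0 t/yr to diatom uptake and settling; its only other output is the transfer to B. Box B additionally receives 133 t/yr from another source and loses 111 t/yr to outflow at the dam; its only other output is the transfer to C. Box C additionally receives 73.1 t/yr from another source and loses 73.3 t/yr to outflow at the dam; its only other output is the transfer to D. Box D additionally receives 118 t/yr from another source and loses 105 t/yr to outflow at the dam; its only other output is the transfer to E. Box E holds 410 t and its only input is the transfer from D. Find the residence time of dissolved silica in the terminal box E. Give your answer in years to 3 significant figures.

1.70 yr

Box A: F(A→B) = (43.8 + 216) − 53.0 = 206.80 t/yr.
Box B: F(B→C) = (206.80 + 133) − 111 = 228.80 t/yr.
Box C: F(C→D) = (228.80 + 73.1) − 73.3 = 228.60 t/yr.
Box D: F(D→E) = (228.60 + 118) − 105 = 241.60 t/yr.
Box E throughput = its input = 241.60 t/yr; τ = 410 / 241.60 = 1.697 yr.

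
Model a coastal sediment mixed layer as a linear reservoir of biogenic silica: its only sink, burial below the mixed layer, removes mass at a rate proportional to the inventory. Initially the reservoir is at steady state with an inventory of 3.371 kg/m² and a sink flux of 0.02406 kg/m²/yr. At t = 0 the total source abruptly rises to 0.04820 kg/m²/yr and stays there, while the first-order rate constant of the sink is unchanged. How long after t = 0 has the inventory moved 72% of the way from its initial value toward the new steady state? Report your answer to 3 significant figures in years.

τ = M₀/F₀ = 3.371/0.02406 = 140.1 yr.
The remaining gap fraction is e^(−t/τ); 72% covered ⇒ e^(−t/τ) = 0.280.
t = −τ ln(0.280) = 140.1 × 1.273 = 178.4 yr.

178 yr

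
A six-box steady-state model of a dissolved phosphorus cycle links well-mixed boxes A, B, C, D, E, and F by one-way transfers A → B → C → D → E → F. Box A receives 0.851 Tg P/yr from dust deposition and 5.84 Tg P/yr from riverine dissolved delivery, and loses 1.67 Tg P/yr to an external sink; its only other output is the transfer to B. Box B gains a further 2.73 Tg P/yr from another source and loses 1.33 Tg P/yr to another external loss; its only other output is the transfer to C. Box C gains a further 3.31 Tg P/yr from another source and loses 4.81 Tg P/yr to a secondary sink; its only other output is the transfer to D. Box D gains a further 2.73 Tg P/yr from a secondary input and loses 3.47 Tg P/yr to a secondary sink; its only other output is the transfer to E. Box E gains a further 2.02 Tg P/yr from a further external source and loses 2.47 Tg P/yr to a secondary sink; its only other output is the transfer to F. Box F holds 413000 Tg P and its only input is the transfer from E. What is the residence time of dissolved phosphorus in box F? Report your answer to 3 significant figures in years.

111000 yr

Box A: F(A→B) = (0.851 + 5.84) − 1.67 = 5.0210 Tg P/yr.
Box B: F(B→C) = (5.0210 + 2.73) − 1.33 = 6.4210 Tg P/yr.
Box C: F(C→D) = (6.4210 + 3.31) − 4.81 = 4.9210 Tg P/yr.
Box D: F(D→E) = (4.9210 + 2.73) − 3.47 = 4.1810 Tg P/yr.
Box E: F(E→F) = (4.1810 + 2.02) − 2.47 = 3.7310 Tg P/yr.
Box F throughput = its input = 3.7310 Tg P/yr; τ = 413000 / 3.7310 = 110700 yr.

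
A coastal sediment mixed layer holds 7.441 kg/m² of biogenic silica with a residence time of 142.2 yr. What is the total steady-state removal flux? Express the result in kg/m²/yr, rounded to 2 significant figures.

0.052 kg/m²/yr

F = M / τ = 7.441 / 142.2 = 0.05233 kg/m²/yr.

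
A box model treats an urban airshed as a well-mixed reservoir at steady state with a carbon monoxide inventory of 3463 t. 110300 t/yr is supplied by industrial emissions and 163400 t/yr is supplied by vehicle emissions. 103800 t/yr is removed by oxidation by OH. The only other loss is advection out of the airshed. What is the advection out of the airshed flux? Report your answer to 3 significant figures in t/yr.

170000 t/yr

At steady state ΣF_in = ΣF_out.
ΣF_in = 110300 + 163400 = 273700 t/yr.
Advection out of the airshed flux = ΣF_in − (103800) = 273700 − 103800 = 169900 t/yr.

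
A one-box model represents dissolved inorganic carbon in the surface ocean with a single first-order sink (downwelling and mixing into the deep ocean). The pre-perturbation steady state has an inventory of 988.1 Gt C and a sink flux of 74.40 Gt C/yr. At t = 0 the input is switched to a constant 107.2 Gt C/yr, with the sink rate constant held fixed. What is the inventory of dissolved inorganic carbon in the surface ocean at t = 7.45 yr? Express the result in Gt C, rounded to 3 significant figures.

1180 Gt C

Residence time τ = M₀/F₀ = 13.28 yr. The eventual steady state is M_∞ = M₀·(F₁/F₀) = 988.1 × 107.2/74.40 = 1423.7 Gt C.
The anomaly ΔM(t) = M(t) − M_∞ decays as ΔM₀·e^(−t/τ) with ΔM₀ = 988.1 − 1423.7 = −435.6 Gt C.
At t = 7.45 yr, e^(−t/τ) = e^(−0.5610) = 0.5707, so ΔM = −248.6 Gt C and M = 1423.7 − 248.6 = 1175.1 Gt C.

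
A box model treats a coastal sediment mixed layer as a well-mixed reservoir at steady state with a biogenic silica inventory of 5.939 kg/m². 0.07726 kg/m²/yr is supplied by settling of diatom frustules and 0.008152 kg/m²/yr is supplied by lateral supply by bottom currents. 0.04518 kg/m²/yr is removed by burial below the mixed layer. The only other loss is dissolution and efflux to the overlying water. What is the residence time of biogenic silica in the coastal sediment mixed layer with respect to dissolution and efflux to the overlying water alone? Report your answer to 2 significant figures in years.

At steady state ΣF_in = ΣF_out.
ΣF_in = 0.07726 + 0.008152 = 0.085412 kg/m²/yr.
Dissolution and efflux to the overlying water flux = ΣF_in − (0.04518) = 0.085412 − 0.04518 = 0.04023 kg/m²/yr.
τ = M / F = 5.939 / 0.04023 = 147.6 yr.

150 yr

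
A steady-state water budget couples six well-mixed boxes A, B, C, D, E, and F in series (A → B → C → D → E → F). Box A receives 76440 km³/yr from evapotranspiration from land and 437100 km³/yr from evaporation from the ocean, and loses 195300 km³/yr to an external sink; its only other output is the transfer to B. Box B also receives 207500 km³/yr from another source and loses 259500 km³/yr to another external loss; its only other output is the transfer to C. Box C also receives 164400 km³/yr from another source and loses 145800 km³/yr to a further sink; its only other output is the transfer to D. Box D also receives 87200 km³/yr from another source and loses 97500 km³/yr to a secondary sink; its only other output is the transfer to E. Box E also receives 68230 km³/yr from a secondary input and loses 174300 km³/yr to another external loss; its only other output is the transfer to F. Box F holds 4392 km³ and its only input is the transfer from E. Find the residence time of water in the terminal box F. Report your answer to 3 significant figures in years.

Box A: F(A→B) = (76440 + 437100) − 195300 = 318240 km³/yr.
Box B: F(B→C) = (318240 + 207500) − 259500 = 266240 km³/yr.
Box C: F(C→D) = (266240 + 164400) − 145800 = 284840 km³/yr.
Box D: F(D→E) = (284840 + 87200) − 97500 = 274540 km³/yr.
Box E: F(E→F) = (274540 + 68230) − 174300 = 168470 km³/yr.
Box F throughput = its input = 168470 km³/yr; τ = 4392 / 168470 = 0.02607 yr.

0.0261 yr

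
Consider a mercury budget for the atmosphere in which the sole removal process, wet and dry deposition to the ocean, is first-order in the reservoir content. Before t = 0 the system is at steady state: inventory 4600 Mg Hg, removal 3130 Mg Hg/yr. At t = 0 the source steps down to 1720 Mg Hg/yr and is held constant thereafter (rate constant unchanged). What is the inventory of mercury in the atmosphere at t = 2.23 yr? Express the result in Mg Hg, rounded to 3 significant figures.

τ = M₀/F₀ = 4600/3130 = 1.470 yr; rate constant k = 1/τ.
New steady state M_∞ = F₁/k = F₁·τ = 1720 × 1.470 = 2527.8 Mg Hg.
M(t) = M_∞ + (M₀ − M_∞)·e^(−t/τ); t/τ = 2.23/1.470 = 1.517, so e^(−t/τ) = 0.2193.
M(t) = 2527.8 + 2072 × 0.2193 = 2982.2 Mg Hg.

2980 Mg Hg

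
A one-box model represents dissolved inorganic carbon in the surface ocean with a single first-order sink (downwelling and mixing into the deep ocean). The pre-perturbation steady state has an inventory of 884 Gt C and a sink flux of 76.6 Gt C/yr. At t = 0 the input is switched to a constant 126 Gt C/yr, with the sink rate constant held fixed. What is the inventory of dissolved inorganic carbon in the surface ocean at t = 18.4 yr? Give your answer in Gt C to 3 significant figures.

Residence time τ = M₀/F₀ = 11.54 yr. The eventual steady state is M_∞ = M₀·(F₁/F₀) = 884 × 126/76.6 = 1454.1 Gt C.
The anomaly ΔM(t) = M(t) − M_∞ decays as ΔM₀·e^(−t/τ) with ΔM₀ = 884 − 1454.1 = −570.1 Gt C.
At t = 18.4 yr, e^(−t/τ) = e^(−1.594) = 0.2030, so ΔM = −115.7 Gt C and M = 1454.1 − 115.7 = 1338.4 Gt C.

1340 Gt C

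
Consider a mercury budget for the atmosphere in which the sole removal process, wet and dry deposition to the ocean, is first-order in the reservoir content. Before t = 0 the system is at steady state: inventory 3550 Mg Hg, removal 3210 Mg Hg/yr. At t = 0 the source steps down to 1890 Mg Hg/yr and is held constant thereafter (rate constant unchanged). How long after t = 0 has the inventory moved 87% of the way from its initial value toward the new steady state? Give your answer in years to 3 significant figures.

τ = M₀/F₀ = 3550/3210 = 1.106 yr.
The remaining gap fraction is e^(−t/τ); 87% covered ⇒ e^(−t/τ) = 0.130.
t = −τ ln(0.130) = 1.106 × 2.040 = 2.256 yr.

2.26 yr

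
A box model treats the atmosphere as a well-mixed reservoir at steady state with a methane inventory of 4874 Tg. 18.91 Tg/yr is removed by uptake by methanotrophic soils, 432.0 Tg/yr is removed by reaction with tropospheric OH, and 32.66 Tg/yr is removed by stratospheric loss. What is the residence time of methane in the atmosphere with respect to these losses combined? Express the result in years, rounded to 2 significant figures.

10 yr

Total removal = 18.91 + 432.0 + 32.66 = 483.57 Tg/yr.
τ = M / ΣF_out = 4874 / 483.57 = 10.08 yr.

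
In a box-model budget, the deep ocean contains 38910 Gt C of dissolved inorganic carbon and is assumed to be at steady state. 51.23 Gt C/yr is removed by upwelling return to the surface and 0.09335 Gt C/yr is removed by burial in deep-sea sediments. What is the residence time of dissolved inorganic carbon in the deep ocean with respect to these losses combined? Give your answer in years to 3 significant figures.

Total removal = 51.23 + 0.09335 = 51.323 Gt C/yr.
τ = M / ΣF_out = 38910 / 51.323 = 758.1 yr.

758 yr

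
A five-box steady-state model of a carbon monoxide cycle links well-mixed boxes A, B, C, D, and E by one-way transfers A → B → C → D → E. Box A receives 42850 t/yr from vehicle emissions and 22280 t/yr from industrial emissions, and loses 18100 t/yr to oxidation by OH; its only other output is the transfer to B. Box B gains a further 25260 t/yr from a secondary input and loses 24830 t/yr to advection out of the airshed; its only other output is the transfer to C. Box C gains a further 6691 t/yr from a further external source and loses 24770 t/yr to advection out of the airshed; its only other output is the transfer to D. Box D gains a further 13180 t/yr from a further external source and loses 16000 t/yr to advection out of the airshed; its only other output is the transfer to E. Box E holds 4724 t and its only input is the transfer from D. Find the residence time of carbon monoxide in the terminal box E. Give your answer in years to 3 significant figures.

Box A: F(A→B) = (42850 + 22280) − 18100 = 47030 t/yr.
Box B: F(B→C) = (47030 + 25260) − 24830 = 47460 t/yr.
Box C: F(C→D) = (47460 + 6691) − 24770 = 29381 t/yr.
Box D: F(D→E) = (29381 + 13180) − 16000 = 26561 t/yr.
Box E throughput = its input = 26561 t/yr; τ = 4724 / 26561 = 0.1779 yr.

0.178 yr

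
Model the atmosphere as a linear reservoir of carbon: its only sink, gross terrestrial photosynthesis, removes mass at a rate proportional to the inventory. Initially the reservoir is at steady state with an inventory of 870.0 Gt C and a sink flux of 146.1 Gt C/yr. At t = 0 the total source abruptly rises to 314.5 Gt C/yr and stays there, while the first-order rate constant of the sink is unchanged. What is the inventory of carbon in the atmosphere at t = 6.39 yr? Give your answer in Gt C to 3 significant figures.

1530 Gt C

The sink rate constant is k = F₀/M₀ = 146.1/870.0 = 0.1679 yr⁻¹.
Solving dM/dt = F₁ − kM with M(0) = M₀ gives M(t) = F₁/k + (M₀ − F₁/k)·e^(−kt).
F₁/k = 314.5/0.1679 = 1872.8 Gt C; kt = 0.1679 × 6.39 = 1.073, e^(−kt) = 0.3420.
M(6.39) = 1872.8 + (870.0 − 1872.8) × 0.3420 = 1872.8 − 342.9 = 1529.9 Gt C.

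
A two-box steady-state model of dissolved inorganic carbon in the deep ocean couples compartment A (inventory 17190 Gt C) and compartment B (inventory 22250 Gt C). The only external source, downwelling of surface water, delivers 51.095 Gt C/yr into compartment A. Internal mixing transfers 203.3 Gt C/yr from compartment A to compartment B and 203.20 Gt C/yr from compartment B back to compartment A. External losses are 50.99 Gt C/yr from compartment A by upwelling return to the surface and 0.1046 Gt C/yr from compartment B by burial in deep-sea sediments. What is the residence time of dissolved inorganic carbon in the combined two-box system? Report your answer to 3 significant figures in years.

Residence time in the combined system uses the total inventory and the total *external* removal — internal exchanges between the two boxes cancel.
M_total = 17190 + 22250 = 39440 Gt C.
ΣF_external_out = 50.99 + 0.1046 = 51.095 Gt C/yr.
τ = M_total / ΣF_ext = 39440 / 51.095 = 771.9 yr.

772 yr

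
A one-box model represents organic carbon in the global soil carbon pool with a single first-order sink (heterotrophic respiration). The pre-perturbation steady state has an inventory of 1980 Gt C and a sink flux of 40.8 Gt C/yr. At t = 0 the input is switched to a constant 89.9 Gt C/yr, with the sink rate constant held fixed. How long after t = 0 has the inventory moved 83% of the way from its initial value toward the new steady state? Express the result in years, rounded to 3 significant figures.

86.0 yr

τ = M₀/F₀ = 1980/40.8 = 48.53 yr.
The remaining gap fraction is e^(−t/τ); 83% covered ⇒ e^(−t/τ) = 0.170.
t = −τ ln(0.170) = 48.53 × 1.772 = 85.99 yr.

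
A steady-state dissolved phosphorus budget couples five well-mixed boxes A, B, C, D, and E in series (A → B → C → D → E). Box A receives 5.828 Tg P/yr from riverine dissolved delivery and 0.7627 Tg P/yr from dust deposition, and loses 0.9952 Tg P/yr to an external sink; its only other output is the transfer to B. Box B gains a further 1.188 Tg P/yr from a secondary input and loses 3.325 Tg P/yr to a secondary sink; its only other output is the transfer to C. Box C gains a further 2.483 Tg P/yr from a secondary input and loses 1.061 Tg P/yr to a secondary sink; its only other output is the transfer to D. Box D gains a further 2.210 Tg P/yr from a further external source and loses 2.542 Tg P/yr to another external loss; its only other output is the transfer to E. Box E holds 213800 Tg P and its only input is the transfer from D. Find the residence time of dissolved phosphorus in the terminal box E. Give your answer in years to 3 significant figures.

47000 yr

Box A: F(A→B) = (5.828 + 0.7627) − 0.9952 = 5.5955 Tg P/yr.
Box B: F(B→C) = (5.5955 + 1.188) − 3.325 = 3.4585 Tg P/yr.
Box C: F(C→D) = (3.4585 + 2.483) − 1.061 = 4.8805 Tg P/yr.
Box D: F(D→E) = (4.8805 + 2.210) − 2.542 = 4.5485 Tg P/yr.
Box E throughput = its input = 4.5485 Tg P/yr; τ = 213800 / 4.5485 = 47000 yr.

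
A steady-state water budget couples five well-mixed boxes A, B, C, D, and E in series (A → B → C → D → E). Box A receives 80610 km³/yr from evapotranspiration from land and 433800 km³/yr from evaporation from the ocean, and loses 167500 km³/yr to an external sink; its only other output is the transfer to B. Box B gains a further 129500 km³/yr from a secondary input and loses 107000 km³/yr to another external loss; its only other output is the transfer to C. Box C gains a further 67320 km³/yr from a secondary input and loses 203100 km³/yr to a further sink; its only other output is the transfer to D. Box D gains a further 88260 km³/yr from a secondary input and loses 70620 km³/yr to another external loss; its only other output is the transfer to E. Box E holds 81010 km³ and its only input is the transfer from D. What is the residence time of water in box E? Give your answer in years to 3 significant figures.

Box A: F(A→B) = (80610 + 433800) − 167500 = 346910 km³/yr.
Box B: F(B→C) = (346910 + 129500) − 107000 = 369410 km³/yr.
Box C: F(C→D) = (369410 + 67320) − 203100 = 233630 km³/yr.
Box D: F(D→E) = (233630 + 88260) − 70620 = 251270 km³/yr.
Box E throughput = its input = 251270 km³/yr; τ = 81010 / 251270 = 0.3224 yr.

0.322 yr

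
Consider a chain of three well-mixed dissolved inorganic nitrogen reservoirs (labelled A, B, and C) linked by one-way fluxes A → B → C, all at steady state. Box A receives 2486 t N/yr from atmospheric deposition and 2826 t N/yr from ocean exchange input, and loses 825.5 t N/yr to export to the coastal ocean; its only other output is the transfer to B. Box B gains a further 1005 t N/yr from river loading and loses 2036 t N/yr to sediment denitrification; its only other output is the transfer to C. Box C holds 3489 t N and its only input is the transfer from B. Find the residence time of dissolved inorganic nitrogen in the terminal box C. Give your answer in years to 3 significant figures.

1.01 yr

Box A: F(A→B) = (2486 + 2826) − 825.5 = 4486.5 t N/yr.
Box B: F(B→C) = (4486.5 + 1005) − 2036 = 3455.5 t N/yr.
Box C throughput = its input = 3455.5 t N/yr; τ = 3489 / 3455.5 = 1.010 yr.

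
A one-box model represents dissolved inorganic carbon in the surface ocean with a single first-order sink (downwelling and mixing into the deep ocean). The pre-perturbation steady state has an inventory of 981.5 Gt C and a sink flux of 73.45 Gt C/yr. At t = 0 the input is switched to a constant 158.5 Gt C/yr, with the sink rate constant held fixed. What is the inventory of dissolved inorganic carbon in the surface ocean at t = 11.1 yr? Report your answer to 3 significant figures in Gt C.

Residence time τ = M₀/F₀ = 13.36 yr. The eventual steady state is M_∞ = M₀·(F₁/F₀) = 981.5 × 158.5/73.45 = 2118.0 Gt C.
The anomaly ΔM(t) = M(t) − M_∞ decays as ΔM₀·e^(−t/τ) with ΔM₀ = 981.5 − 2118.0 = −1137 Gt C.
At t = 11.1 yr, e^(−t/τ) = e^(−0.8307) = 0.4358, so ΔM = −495.2 Gt C and M = 2118.0 − 495.2 = 1622.8 Gt C.

1620 Gt C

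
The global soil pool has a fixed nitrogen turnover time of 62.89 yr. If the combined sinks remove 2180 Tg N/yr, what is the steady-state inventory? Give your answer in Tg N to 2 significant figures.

τ = M/F ⇒ M = τ × F = 62.89 × 2180 = 137100 Tg N.

140000 Tg N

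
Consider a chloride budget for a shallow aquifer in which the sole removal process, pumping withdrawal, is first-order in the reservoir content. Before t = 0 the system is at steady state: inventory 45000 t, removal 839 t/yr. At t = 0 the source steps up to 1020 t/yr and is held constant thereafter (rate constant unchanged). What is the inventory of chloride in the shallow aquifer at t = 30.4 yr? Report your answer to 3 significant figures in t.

49200 t

The sink rate constant is k = F₀/M₀ = 839/45000 = 0.01864 yr⁻¹.
Solving dM/dt = F₁ − kM with M(0) = M₀ gives M(t) = F₁/k + (M₀ − F₁/k)·e^(−kt).
F₁/k = 1020/0.01864 = 54708 t; kt = 0.01864 × 30.4 = 0.5668, e^(−kt) = 0.5673.
M(30.4) = 54708 + (45000 − 54708) × 0.5673 = 54708 − 5508 = 49200 t.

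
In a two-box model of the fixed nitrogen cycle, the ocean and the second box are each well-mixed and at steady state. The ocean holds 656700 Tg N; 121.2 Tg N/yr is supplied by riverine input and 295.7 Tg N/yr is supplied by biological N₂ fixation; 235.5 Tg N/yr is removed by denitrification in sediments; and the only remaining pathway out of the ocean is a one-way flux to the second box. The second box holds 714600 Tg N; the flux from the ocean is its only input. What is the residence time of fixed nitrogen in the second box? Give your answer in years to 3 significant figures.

Balance the ocean: ΣF_in = 121.2 + 295.7 = 416.90 Tg N/yr.
Flux to the second box = ΣF_in − (235.5) = 181.40 Tg N/yr.
At steady state the output of the second box equals its input, 181.40 Tg N/yr.
τ = M / F = 714600 / 181.40 = 3939 yr.

3940 yr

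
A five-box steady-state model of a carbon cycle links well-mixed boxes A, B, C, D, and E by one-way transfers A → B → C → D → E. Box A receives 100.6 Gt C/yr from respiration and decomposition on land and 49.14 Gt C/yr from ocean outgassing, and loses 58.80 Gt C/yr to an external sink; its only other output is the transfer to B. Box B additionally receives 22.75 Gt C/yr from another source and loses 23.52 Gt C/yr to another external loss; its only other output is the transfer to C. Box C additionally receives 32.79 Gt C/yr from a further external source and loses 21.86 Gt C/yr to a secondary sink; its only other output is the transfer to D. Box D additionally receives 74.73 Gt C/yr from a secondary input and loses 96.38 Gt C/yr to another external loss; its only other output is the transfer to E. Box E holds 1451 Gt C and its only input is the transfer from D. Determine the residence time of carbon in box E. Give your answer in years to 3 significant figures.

Box A: F(A→B) = (100.6 + 49.14) − 58.80 = 90.940 Gt C/yr.
Box B: F(B→C) = (90.940 + 22.75) − 23.52 = 90.170 Gt C/yr.
Box C: F(C→D) = (90.170 + 32.79) − 21.86 = 101.10 Gt C/yr.
Box D: F(D→E) = (101.10 + 74.73) − 96.38 = 79.450 Gt C/yr.
Box E throughput = its input = 79.450 Gt C/yr; τ = 1451 / 79.450 = 18.26 yr.

18.3 yr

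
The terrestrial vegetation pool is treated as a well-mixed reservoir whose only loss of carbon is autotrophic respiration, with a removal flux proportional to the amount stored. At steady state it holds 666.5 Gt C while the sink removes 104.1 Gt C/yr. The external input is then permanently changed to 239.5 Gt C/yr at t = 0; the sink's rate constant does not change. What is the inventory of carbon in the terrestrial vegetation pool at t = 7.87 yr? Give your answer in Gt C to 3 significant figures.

The sink rate constant is k = F₀/M₀ = 104.1/666.5 = 0.1562 yr⁻¹.
Solving dM/dt = F₁ − kM with M(0) = M₀ gives M(t) = F₁/k + (M₀ − F₁/k)·e^(−kt).
F₁/k = 239.5/0.1562 = 1533.4 Gt C; kt = 0.1562 × 7.87 = 1.229, e^(−kt) = 0.2925.
M(7.87) = 1533.4 + (666.5 − 1533.4) × 0.2925 = 1533.4 − 253.6 = 1279.8 Gt C.

1280 Gt C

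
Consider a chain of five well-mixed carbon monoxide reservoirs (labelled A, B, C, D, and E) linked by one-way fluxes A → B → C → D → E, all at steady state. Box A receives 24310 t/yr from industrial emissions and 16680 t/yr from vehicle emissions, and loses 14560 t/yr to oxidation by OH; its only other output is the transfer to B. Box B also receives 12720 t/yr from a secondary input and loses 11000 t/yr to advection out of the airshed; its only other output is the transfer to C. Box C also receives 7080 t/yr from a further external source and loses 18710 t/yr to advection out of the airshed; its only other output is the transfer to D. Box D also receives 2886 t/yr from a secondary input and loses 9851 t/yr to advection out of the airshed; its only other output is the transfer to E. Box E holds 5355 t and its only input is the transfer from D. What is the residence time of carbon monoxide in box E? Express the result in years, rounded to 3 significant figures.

0.560 yr

Box A: F(A→B) = (24310 + 16680) − 14560 = 26430 t/yr.
Box B: F(B→C) = (26430 + 12720) − 11000 = 28150 t/yr.
Box C: F(C→D) = (28150 + 7080) − 18710 = 16520 t/yr.
Box D: F(D→E) = (16520 + 2886) − 9851 = 9555.0 t/yr.
Box E throughput = its input = 9555.0 t/yr; τ = 5355 / 9555.0 = 0.5604 yr.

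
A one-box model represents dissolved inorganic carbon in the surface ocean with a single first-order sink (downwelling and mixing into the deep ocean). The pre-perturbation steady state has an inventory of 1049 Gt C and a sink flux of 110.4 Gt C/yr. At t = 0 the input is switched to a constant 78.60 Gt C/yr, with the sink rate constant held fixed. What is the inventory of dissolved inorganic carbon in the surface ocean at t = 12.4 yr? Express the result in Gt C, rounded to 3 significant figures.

829 Gt C

The sink rate constant is k = F₀/M₀ = 110.4/1049 = 0.1052 yr⁻¹.
Solving dM/dt = F₁ − kM with M(0) = M₀ gives M(t) = F₁/k + (M₀ − F₁/k)·e^(−kt).
F₁/k = 78.60/0.1052 = 746.84 Gt C; kt = 0.1052 × 12.4 = 1.305, e^(−kt) = 0.2712.
M(12.4) = 746.84 + (1049 − 746.84) × 0.2712 = 746.84 + 81.94 = 828.78 Gt C.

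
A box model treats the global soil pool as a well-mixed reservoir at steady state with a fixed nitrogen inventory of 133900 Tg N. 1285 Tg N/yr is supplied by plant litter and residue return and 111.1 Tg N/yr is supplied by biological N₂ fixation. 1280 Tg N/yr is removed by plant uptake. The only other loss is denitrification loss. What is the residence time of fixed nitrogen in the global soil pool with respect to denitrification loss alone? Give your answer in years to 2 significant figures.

1200 yr

At steady state ΣF_in = ΣF_out.
ΣF_in = 1285 + 111.1 = 1396.1 Tg N/yr.
Denitrification loss flux = ΣF_in − (1280) = 1396.1 − 1280 = 116.1 Tg N/yr.
τ = M / F = 133900 / 116.1 = 1153 yr.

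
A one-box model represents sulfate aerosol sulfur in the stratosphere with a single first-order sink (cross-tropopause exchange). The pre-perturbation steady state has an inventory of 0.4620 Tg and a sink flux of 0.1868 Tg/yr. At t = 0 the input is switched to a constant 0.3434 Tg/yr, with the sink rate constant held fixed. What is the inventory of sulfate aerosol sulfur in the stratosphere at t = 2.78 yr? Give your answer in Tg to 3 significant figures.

0.723 Tg

Residence time τ = M₀/F₀ = 2.473 yr. The eventual steady state is M_∞ = M₀·(F₁/F₀) = 0.4620 × 0.3434/0.1868 = 0.84931 Tg.
The anomaly ΔM(t) = M(t) − M_∞ decays as ΔM₀·e^(−t/τ) with ΔM₀ = 0.4620 − 0.84931 = −0.3873 Tg.
At t = 2.78 yr, e^(−t/τ) = e^(−1.124) = 0.3250, so ΔM = −0.1259 Tg and M = 0.84931 − 0.1259 = 0.72345 Tg.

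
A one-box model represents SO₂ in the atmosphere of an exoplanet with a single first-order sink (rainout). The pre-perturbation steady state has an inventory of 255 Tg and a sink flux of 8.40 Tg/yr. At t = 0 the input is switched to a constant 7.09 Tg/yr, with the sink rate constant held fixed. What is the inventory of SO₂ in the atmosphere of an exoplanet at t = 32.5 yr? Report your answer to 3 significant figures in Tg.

Residence time τ = M₀/F₀ = 30.36 yr. The eventual steady state is M_∞ = M₀·(F₁/F₀) = 255 × 7.09/8.40 = 215.23 Tg.
The anomaly ΔM(t) = M(t) − M_∞ decays as ΔM₀·e^(−t/τ) with ΔM₀ = 255 − 215.23 = 39.77 Tg.
At t = 32.5 yr, e^(−t/τ) = e^(−1.071) = 0.3428, so ΔM = 13.63 Tg and M = 215.23 + 13.63 = 228.86 Tg.

229 Tg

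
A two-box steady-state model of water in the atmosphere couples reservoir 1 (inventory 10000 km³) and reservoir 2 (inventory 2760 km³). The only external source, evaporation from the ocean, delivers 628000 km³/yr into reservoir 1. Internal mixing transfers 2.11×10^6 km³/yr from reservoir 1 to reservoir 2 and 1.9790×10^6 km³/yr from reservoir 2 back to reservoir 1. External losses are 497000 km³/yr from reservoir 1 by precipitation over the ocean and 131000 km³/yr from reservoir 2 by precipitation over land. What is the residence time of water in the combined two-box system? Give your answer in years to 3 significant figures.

Treat the two boxes together as one reservoir: the mixing fluxes between them are internal recycling, so τ = ΣM / Σ(external losses).
M_total = 10000 + 2760 = 12760 km³.
ΣF_external_out = 497000 + 131000 = 628000 km³/yr.
τ = M_total / ΣF_ext = 12760 / 628000 = 0.02032 yr.

0.0203 yr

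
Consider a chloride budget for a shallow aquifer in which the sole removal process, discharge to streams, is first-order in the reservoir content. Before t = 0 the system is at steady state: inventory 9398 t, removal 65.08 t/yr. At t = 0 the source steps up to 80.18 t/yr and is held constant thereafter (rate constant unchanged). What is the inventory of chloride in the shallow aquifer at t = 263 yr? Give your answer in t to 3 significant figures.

τ = M₀/F₀ = 9398/65.08 = 144.4 yr; rate constant k = 1/τ.
New steady state M_∞ = F₁/k = F₁·τ = 80.18 × 144.4 = 11579 t.
M(t) = M_∞ + (M₀ − M_∞)·e^(−t/τ); t/τ = 263/144.4 = 1.821, so e^(−t/τ) = 0.1618.
M(t) = 11579 − 2181 × 0.1618 = 11226 t.

11200 t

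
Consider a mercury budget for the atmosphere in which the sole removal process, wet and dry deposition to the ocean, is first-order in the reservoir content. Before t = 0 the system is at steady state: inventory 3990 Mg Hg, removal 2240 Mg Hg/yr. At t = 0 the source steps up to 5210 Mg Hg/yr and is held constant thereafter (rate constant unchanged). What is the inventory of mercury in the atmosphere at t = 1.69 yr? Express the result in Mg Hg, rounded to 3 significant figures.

τ = M₀/F₀ = 3990/2240 = 1.781 yr; rate constant k = 1/τ.
New steady state M_∞ = F₁/k = F₁·τ = 5210 × 1.781 = 9280.3 Mg Hg.
M(t) = M_∞ + (M₀ − M_∞)·e^(−t/τ); t/τ = 1.69/1.781 = 0.9488, so e^(−t/τ) = 0.3872.
M(t) = 9280.3 − 5290 × 0.3872 = 7231.8 Mg Hg.

7230 Mg Hg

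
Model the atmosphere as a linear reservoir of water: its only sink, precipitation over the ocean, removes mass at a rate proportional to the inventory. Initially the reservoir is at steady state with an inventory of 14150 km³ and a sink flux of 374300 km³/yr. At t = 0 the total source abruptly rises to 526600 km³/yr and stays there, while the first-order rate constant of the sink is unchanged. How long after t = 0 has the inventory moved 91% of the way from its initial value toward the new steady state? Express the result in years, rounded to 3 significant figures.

τ = M₀/F₀ = 14150/374300 = 0.03780 yr.
The remaining gap fraction is e^(−t/τ); 91% covered ⇒ e^(−t/τ) = 0.0900.
t = −τ ln(0.0900) = 0.03780 × 2.408 = 0.09103 yr.

0.0910 yr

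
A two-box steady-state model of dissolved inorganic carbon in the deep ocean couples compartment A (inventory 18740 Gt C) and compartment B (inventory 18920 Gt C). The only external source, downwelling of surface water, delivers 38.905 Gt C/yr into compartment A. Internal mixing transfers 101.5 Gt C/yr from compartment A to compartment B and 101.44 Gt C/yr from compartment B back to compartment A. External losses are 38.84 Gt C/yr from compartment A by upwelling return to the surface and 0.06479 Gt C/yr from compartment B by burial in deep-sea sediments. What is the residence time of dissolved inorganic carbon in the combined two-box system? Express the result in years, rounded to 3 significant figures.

Residence time in the combined system uses the total inventory and the total *external* removal — internal exchanges between the two boxes cancel.
M_total = 18740 + 18920 = 37660 Gt C.
ΣF_external_out = 38.84 + 0.06479 = 38.905 Gt C/yr.
τ = M_total / ΣF_ext = 37660 / 38.905 = 968.0 yr.

968 yr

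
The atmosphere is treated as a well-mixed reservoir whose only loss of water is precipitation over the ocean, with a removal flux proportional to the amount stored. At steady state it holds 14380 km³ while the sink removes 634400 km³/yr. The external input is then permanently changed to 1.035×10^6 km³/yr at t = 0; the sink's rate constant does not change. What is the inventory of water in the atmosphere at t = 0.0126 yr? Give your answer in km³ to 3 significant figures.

18300 km³

τ = M₀/F₀ = 14380/634400 = 0.02267 yr; rate constant k = 1/τ.
New steady state M_∞ = F₁/k = F₁·τ = 1.035×10^6 × 0.02267 = 23460 km³.
M(t) = M_∞ + (M₀ − M_∞)·e^(−t/τ); t/τ = 0.0126/0.02267 = 0.5559, so e^(−t/τ) = 0.5736.
M(t) = 23460 − 9080 × 0.5736 = 18252 km³.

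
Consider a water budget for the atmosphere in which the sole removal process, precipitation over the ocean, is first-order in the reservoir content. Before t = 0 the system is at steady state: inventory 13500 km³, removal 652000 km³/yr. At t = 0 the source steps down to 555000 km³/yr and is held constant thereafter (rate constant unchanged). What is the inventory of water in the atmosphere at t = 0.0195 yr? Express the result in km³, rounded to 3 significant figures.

Residence time τ = M₀/F₀ = 0.02071 yr. The eventual steady state is M_∞ = M₀·(F₁/F₀) = 13500 × 555000/652000 = 11492 km³.
The anomaly ΔM(t) = M(t) − M_∞ decays as ΔM₀·e^(−t/τ) with ΔM₀ = 13500 − 11492 = 2008 km³.
At t = 0.0195 yr, e^(−t/τ) = e^(−0.9418) = 0.3899, so ΔM = 783.2 km³ and M = 11492 + 783.2 = 12275 km³.

12300 km³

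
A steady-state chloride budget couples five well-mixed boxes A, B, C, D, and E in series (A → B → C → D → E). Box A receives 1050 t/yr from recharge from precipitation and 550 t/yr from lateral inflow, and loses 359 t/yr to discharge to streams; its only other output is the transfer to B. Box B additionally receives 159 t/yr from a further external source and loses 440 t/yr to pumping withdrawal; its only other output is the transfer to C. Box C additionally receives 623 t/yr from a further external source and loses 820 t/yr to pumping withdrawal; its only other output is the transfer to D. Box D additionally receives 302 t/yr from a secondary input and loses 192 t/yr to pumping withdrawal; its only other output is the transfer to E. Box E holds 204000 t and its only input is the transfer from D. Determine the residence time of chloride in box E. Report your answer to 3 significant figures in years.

Box A: F(A→B) = (1050 + 550) − 359 = 1241.0 t/yr.
Box B: F(B→C) = (1241.0 + 159) − 440 = 960.00 t/yr.
Box C: F(C→D) = (960.00 + 623) − 820 = 763.00 t/yr.
Box D: F(D→E) = (763.00 + 302) − 192 = 873.00 t/yr.
Box E throughput = its input = 873.00 t/yr; τ = 204000 / 873.00 = 233.7 yr.

234 yr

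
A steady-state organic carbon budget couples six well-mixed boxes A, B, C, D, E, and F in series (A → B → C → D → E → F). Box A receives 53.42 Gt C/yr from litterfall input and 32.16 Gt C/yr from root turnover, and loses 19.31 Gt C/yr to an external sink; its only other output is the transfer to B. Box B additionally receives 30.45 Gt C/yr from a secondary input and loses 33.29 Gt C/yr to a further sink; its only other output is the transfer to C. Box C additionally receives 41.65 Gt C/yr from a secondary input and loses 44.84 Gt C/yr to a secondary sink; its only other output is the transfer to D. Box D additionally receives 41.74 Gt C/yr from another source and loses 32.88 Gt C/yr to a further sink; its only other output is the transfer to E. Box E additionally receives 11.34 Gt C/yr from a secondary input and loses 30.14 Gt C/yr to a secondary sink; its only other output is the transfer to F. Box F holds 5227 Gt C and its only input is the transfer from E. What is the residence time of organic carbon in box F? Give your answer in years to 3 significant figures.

104 yr

Box A: F(A→B) = (53.42 + 32.16) − 19.31 = 66.270 Gt C/yr.
Box B: F(B→C) = (66.270 + 30.45) − 33.29 = 63.430 Gt C/yr.
Box C: F(C→D) = (63.430 + 41.65) − 44.84 = 60.240 Gt C/yr.
Box D: F(D→E) = (60.240 + 41.74) − 32.88 = 69.100 Gt C/yr.
Box E: F(E→F) = (69.100 + 11.34) − 30.14 = 50.300 Gt C/yr.
Box F throughput = its input = 50.300 Gt C/yr; τ = 5227 / 50.300 = 103.9 yr.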